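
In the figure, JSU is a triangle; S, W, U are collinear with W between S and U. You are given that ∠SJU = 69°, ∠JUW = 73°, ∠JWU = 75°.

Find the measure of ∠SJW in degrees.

1. ∠JUS = 73°  [W on ray US]
2. ∠JWS = 105°  [linear pair at W on SU]
3. ∠JSU = 38°  [△JSU]
4. ∠JSW = 38°  [W on ray SU]
5. ∠SJW = 37°  [△JSW]

∠SJW = 37°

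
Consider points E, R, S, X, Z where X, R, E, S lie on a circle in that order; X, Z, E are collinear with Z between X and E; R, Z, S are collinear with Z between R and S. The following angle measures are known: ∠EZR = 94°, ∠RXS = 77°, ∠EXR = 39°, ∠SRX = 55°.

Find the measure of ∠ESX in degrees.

∠ESX = 87°

1. ∠SZX = 94°  [vertical angles at Z]
2. ∠RSX = 48°  [△XRS]
3. ∠SEX = 55°  [same arc XS]
4. ∠EXS = 38°  [△XZS]
5. ∠ESX = 87°  [△XES]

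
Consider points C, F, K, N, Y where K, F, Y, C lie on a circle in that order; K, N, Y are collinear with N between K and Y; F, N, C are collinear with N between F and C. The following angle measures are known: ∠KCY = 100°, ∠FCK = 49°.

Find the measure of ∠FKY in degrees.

∠FKY = 51°

1. ∠KFY = 80°  [cyclic KFYC, opposite ∠F+∠C]
2. ∠FYK = 49°  [same arc KF]
3. ∠FKY = 51°  [△KFY]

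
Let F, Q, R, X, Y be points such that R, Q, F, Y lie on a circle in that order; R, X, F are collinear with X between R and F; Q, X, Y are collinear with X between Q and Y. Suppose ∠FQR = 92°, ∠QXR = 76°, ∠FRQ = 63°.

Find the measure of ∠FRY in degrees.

1. ∠QFR = 25°  [△RQF]
2. ∠FXY = 76°  [vertical angles at X]
3. ∠QYR = 25°  [same arc RQ]
4. ∠RXY = 104°  [linear pair at X on RF]
5. ∠FRY = 51°  [△RXY]

∠FRY = 51°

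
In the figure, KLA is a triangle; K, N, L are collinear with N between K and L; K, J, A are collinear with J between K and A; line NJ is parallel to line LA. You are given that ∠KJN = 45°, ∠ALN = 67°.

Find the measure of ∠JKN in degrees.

1. ∠KAL = 45°  [NJ∥LA, corresponding at J]
2. ∠ALK = 67°  [N on ray LK]
3. ∠AKL = 68°  [△KLA]
4. ∠JKN = 68°  [N on KL, J on KA]

∠JKN = 68°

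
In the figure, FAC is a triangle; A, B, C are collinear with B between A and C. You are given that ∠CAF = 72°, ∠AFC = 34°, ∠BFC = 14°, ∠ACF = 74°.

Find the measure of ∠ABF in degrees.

1. ∠BCF = 74°  [B on ray CA]
2. ∠CBF = 92°  [△FBC]
3. ∠ABF = 88°  [linear pair at B on AC]

∠ABF = 88°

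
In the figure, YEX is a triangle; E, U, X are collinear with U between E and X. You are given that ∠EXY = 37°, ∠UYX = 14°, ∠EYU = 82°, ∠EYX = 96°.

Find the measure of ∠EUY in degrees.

∠EUY = 51°

1. ∠UXY = 37°  [U on ray XE]
2. ∠XUY = 129°  [△YUX]
3. ∠EUY = 51°  [linear pair at U on EX]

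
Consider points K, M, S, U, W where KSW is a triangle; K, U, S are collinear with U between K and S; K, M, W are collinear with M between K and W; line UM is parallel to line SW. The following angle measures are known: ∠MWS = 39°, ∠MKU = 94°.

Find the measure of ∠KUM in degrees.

∠KUM = 47°

1. ∠KWS = 39°  [M on ray WK]
2. ∠SKW = 94°  [U on KS, M on KW]
3. ∠KSW = 47°  [△KSW]
4. ∠KUM = 47°  [UM∥SW, corresponding at U]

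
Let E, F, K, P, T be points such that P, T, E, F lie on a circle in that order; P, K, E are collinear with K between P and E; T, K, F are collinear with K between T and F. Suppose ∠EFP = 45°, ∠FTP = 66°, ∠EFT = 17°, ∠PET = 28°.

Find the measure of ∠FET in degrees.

1. ∠PFT = 28°  [same arc PT]
2. ∠FPT = 86°  [△PTF]
3. ∠FET = 94°  [cyclic PTEF, opposite ∠P+∠E]

∠FET = 94°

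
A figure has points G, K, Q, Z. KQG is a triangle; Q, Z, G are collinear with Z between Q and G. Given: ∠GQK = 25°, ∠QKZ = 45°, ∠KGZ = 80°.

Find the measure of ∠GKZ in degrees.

1. ∠KQZ = 25°  [Z on ray QG]
2. ∠KZQ = 110°  [△KQZ]
3. ∠GZK = 70°  [linear pair at Z on QG]
4. ∠GKZ = 30°  [△KZG]

∠GKZ = 30°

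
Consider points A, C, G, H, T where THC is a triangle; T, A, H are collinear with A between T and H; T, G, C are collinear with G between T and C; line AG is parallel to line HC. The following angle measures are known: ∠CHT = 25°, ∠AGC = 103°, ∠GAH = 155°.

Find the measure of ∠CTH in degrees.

1. ∠GAT = 25°  [AG∥HC, corresponding at A]
2. ∠AGT = 77°  [linear pair at G on TC]
3. ∠ATG = 78°  [△TAG]
4. ∠CTH = 78°  [A on TH, G on TC]

∠CTH = 78°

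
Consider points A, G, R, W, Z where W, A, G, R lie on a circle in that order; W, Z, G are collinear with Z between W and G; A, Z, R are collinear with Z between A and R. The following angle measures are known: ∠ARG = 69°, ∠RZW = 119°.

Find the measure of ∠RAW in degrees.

1. ∠AWG = 69°  [same arc AG]
2. ∠AZG = 119°  [vertical angles at Z]
3. ∠AZW = 61°  [linear pair at Z on WG]
4. ∠RAW = 50°  [△WZA]

∠RAW = 50°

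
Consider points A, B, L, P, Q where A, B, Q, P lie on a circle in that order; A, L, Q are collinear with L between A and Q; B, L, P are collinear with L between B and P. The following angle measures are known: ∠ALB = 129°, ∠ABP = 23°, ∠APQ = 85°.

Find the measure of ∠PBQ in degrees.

1. ∠AQP = 23°  [same arc AP]
2. ∠PAQ = 72°  [△AQP]
3. ∠PBQ = 72°  [same arc QP]

∠PBQ = 72°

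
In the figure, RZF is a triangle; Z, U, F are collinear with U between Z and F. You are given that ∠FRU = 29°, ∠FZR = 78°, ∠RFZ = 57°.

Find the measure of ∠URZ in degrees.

∠URZ = 16°

1. ∠RZU = 78°  [U on ray ZF]
2. ∠RFU = 57°  [U on ray FZ]
3. ∠FUR = 94°  [△RUF]
4. ∠RUZ = 86°  [linear pair at U on ZF]
5. ∠URZ = 16°  [△RZU]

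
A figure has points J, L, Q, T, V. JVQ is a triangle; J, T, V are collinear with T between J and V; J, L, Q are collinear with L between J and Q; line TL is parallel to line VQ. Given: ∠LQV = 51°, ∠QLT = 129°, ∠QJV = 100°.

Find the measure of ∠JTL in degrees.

1. ∠JLT = 51°  [linear pair at L on JQ]
2. ∠LJT = 100°  [T on JV, L on JQ]
3. ∠JTL = 29°  [△JTL]

∠JTL = 29°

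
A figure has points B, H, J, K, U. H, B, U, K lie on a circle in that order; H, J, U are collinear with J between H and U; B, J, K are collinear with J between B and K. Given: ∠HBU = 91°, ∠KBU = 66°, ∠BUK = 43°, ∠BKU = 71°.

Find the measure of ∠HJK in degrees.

1. ∠HKU = 89°  [cyclic HBUK, opposite ∠B+∠K]
2. ∠KHU = 66°  [same arc UK]
3. ∠HUK = 25°  [△HUK]
4. ∠KJU = 84°  [△UJK]
5. ∠HJK = 96°  [linear pair at J on HU]

∠HJK = 96°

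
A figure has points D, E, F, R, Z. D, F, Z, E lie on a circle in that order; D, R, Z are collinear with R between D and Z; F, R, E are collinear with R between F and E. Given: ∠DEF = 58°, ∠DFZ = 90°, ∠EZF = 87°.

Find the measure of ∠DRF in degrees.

∠DRF = 119°

1. ∠DZF = 58°  [same arc DF]
2. ∠FDZ = 32°  [△DFZ]
3. ∠EDF = 93°  [cyclic DFZE, opposite ∠D+∠Z]
4. ∠DFE = 29°  [△DFE]
5. ∠DRF = 119°  [△DRF]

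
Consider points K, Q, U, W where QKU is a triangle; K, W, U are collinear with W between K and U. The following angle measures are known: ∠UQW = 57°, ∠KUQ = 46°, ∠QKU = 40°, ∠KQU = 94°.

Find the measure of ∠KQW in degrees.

1. ∠QUW = 46°  [W on ray UK]
2. ∠QKW = 40°  [W on ray KU]
3. ∠QWU = 77°  [△QWU]
4. ∠KWQ = 103°  [linear pair at W on KU]
5. ∠KQW = 37°  [△QKW]

∠KQW = 37°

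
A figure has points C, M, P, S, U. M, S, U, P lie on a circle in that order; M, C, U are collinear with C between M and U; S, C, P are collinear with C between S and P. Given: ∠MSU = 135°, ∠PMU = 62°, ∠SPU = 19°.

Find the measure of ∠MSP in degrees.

∠MSP = 73°

1. ∠MPU = 45°  [cyclic MSUP, opposite ∠S+∠P]
2. ∠MUP = 73°  [△MUP]
3. ∠MSP = 73°  [same arc MP]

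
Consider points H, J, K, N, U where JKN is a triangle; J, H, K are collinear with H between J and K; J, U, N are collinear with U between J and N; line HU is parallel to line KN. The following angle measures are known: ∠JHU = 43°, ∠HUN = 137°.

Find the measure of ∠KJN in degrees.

∠KJN = 94°

1. ∠HUJ = 43°  [linear pair at U on JN]
2. ∠HJU = 94°  [△JHU]
3. ∠KJN = 94°  [H on JK, U on JN]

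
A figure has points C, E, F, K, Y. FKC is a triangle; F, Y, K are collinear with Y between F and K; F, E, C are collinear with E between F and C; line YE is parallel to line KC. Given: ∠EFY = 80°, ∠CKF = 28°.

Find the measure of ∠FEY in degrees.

∠FEY = 72°

1. ∠CFK = 80°  [Y on FK, E on FC]
2. ∠FCK = 72°  [△FKC]
3. ∠FEY = 72°  [YE∥KC, corresponding at E]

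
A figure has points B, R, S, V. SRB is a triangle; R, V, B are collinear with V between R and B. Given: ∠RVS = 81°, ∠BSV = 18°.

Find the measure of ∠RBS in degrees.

1. ∠BVS = 99°  [linear pair at V on RB]
2. ∠SBV = 63°  [△SVB]
3. ∠RBS = 63°  [V on ray BR]

∠RBS = 63°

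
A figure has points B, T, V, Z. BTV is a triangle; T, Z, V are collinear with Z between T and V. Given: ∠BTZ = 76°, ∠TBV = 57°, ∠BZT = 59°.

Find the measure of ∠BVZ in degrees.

1. ∠BTV = 76°  [Z on ray TV]
2. ∠BVT = 47°  [△BTV]
3. ∠BVZ = 47°  [Z on ray VT]

∠BVZ = 47°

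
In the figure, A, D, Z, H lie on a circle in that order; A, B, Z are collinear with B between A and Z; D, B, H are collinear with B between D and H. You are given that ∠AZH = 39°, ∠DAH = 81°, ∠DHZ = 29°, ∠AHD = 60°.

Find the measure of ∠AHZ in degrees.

∠AHZ = 89°

1. ∠DAZ = 29°  [same arc DZ]
2. ∠AZD = 60°  [same arc AD]
3. ∠ADZ = 91°  [△ADZ]
4. ∠AHZ = 89°  [cyclic ADZH, opposite ∠D+∠H]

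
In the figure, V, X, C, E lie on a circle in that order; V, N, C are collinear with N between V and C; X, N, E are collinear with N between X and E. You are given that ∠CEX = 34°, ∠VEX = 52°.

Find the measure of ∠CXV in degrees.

1. ∠CVX = 34°  [same arc XC]
2. ∠VCX = 52°  [same arc VX]
3. ∠CXV = 94°  [△VXC]

∠CXV = 94°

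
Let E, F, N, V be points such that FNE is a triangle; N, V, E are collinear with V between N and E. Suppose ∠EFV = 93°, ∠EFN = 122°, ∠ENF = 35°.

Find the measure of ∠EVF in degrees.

1. ∠FEN = 23°  [△FNE]
2. ∠FEV = 23°  [V on ray EN]
3. ∠EVF = 64°  [△FVE]

∠EVF = 64°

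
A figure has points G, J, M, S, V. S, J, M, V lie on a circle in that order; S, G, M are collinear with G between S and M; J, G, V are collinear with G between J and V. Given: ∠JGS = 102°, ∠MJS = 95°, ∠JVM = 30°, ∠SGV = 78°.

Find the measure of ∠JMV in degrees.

1. ∠MGV = 102°  [vertical angles at G]
2. ∠MVS = 85°  [cyclic SJMV, opposite ∠J+∠V]
3. ∠SMV = 48°  [△MGV]
4. ∠MSV = 47°  [△SMV]
5. ∠MJV = 47°  [same arc MV]
6. ∠JMV = 103°  [△JMV]

∠JMV = 103°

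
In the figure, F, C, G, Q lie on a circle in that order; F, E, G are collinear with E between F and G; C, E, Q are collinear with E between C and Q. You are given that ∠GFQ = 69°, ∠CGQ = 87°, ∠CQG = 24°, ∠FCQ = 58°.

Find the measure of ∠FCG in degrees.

1. ∠FGQ = 58°  [same arc FQ]
2. ∠FQG = 53°  [△FGQ]
3. ∠FCG = 127°  [cyclic FCGQ, opposite ∠C+∠Q]

∠FCG = 127°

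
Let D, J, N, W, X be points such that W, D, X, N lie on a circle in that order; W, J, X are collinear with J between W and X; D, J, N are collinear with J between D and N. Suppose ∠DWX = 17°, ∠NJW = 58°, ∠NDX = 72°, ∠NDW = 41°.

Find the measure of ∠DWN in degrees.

∠DWN = 89°

1. ∠DNX = 17°  [same arc DX]
2. ∠DXN = 91°  [△DXN]
3. ∠DWN = 89°  [cyclic WDXN, opposite ∠W+∠X]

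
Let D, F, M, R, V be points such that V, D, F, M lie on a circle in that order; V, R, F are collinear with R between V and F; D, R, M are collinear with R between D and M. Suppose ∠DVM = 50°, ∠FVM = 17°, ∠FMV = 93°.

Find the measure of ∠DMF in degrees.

1. ∠DFM = 130°  [cyclic VDFM, opposite ∠V+∠F]
2. ∠FDM = 17°  [same arc FM]
3. ∠DMF = 33°  [△DFM]

∠DMF = 33°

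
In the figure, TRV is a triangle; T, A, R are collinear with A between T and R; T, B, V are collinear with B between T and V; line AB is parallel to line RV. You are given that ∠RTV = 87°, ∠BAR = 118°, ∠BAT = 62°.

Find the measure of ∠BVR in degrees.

1. ∠ATB = 87°  [A on TR, B on TV]
2. ∠ABT = 31°  [△TAB]
3. ∠ABV = 149°  [linear pair at B on TV]
4. ∠BVR = 31°  [AB∥RV, co-interior at V–B]

∠BVR = 31°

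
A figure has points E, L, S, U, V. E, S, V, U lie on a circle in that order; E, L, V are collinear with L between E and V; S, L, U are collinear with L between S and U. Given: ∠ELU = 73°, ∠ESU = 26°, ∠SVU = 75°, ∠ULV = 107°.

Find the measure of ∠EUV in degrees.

1. ∠EVU = 26°  [same arc EU]
2. ∠SEU = 105°  [cyclic ESVU, opposite ∠E+∠V]
3. ∠EUS = 49°  [△ESU]
4. ∠UEV = 58°  [△ELU]
5. ∠EUV = 96°  [△EVU]

∠EUV = 96°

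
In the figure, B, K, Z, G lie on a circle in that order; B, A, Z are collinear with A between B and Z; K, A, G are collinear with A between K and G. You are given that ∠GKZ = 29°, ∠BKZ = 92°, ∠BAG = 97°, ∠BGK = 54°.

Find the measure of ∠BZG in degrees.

1. ∠GBZ = 29°  [same arc ZG]
2. ∠BGZ = 88°  [cyclic BKZG, opposite ∠K+∠G]
3. ∠BZG = 63°  [△BZG]

∠BZG = 63°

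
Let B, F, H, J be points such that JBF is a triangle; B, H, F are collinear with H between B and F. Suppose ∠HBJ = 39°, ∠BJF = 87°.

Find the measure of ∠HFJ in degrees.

1. ∠FBJ = 39°  [H on ray BF]
2. ∠BFJ = 54°  [△JBF]
3. ∠HFJ = 54°  [H on ray FB]

∠HFJ = 54°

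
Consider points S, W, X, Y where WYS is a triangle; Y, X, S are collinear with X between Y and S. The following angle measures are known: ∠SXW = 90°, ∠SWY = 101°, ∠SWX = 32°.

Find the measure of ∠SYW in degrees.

1. ∠WSX = 58°  [△WXS]
2. ∠WSY = 58°  [X on ray SY]
3. ∠SYW = 21°  [△WYS]

∠SYW = 21°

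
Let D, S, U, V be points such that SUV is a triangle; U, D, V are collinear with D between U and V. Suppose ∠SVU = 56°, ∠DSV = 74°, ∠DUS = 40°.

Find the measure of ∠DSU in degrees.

1. ∠DVS = 56°  [D on ray VU]
2. ∠SDV = 50°  [△SDV]
3. ∠SDU = 130°  [linear pair at D on UV]
4. ∠DSU = 10°  [△SUD]

∠DSU = 10°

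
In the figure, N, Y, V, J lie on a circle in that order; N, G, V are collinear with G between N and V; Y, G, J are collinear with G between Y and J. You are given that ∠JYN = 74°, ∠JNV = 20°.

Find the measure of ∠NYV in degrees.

∠NYV = 94°

1. ∠JVN = 74°  [same arc NJ]
2. ∠NJV = 86°  [△NVJ]
3. ∠NYV = 94°  [cyclic NYVJ, opposite ∠Y+∠J]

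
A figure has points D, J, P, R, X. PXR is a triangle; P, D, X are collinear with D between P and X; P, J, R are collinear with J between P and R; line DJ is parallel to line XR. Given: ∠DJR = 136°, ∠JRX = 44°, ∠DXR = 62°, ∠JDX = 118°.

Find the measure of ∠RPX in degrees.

1. ∠PRX = 44°  [J on ray RP]
2. ∠PXR = 62°  [D on ray XP]
3. ∠RPX = 74°  [△PXR]

∠RPX = 74°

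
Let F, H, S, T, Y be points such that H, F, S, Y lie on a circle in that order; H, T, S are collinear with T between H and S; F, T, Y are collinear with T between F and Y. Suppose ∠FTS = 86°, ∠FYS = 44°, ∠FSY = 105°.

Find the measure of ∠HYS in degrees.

∠HYS = 107°

1. ∠HTY = 86°  [vertical angles at T]
2. ∠SFY = 31°  [△FSY]
3. ∠STY = 94°  [linear pair at T on HS]
4. ∠SHY = 31°  [same arc SY]
5. ∠HSY = 42°  [△STY]
6. ∠HYS = 107°  [△HSY]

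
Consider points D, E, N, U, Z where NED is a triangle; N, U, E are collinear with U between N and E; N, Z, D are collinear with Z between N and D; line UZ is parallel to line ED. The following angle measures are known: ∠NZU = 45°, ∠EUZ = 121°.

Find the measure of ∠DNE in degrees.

∠DNE = 76°

1. ∠NUZ = 59°  [linear pair at U on NE]
2. ∠UNZ = 76°  [△NUZ]
3. ∠DNE = 76°  [U on NE, Z on ND]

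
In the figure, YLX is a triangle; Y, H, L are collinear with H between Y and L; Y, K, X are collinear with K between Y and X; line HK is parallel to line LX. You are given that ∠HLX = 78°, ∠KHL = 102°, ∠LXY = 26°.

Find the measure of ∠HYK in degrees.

∠HYK = 76°

1. ∠KHY = 78°  [linear pair at H on YL]
2. ∠HKY = 26°  [HK∥LX, corresponding at K]
3. ∠HYK = 76°  [△YHK]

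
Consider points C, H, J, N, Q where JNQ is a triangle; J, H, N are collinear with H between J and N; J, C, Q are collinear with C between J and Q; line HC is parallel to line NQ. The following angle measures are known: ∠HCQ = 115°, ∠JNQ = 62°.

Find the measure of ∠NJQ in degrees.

1. ∠HCJ = 65°  [linear pair at C on JQ]
2. ∠CHJ = 62°  [HC∥NQ, corresponding at H]
3. ∠CJH = 53°  [△JHC]
4. ∠NJQ = 53°  [H on JN, C on JQ]

∠NJQ = 53°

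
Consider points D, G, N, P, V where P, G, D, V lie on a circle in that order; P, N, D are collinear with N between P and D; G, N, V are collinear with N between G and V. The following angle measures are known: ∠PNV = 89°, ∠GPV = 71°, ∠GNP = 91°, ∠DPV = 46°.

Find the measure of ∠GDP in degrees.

∠GDP = 45°

1. ∠DNG = 89°  [vertical angles at N]
2. ∠DGV = 46°  [same arc DV]
3. ∠GDP = 45°  [△GND]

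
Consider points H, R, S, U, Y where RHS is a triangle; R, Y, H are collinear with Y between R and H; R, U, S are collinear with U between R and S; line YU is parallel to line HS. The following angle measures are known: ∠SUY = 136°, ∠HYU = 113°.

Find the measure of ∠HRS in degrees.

∠HRS = 69°

1. ∠RUY = 44°  [linear pair at U on RS]
2. ∠RYU = 67°  [linear pair at Y on RH]
3. ∠URY = 69°  [△RYU]
4. ∠HRS = 69°  [Y on RH, U on RS]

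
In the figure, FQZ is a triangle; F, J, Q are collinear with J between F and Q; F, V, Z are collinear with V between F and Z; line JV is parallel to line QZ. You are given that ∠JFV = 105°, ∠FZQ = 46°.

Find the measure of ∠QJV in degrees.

∠QJV = 151°

1. ∠QFZ = 105°  [J on FQ, V on FZ]
2. ∠FQZ = 29°  [△FQZ]
3. ∠FJV = 29°  [JV∥QZ, corresponding at J]
4. ∠QJV = 151°  [linear pair at J on FQ]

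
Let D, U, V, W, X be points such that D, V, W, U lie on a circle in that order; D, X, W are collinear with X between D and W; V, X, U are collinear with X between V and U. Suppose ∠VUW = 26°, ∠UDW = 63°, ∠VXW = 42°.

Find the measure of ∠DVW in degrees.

∠DVW = 79°

1. ∠VDW = 26°  [same arc VW]
2. ∠UVW = 63°  [same arc WU]
3. ∠DWV = 75°  [△VXW]
4. ∠DVW = 79°  [△DVW]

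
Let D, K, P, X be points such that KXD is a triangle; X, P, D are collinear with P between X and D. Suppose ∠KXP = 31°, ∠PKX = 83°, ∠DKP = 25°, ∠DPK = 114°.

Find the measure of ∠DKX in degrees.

1. ∠DXK = 31°  [P on ray XD]
2. ∠KDP = 41°  [△KPD]
3. ∠KDX = 41°  [P on ray DX]
4. ∠DKX = 108°  [△KXD]

∠DKX = 108°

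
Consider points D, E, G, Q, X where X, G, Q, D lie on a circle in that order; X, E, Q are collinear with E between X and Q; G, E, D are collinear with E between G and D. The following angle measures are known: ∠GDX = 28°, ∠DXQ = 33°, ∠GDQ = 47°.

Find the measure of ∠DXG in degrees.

1. ∠DGQ = 33°  [same arc QD]
2. ∠DQG = 100°  [△GQD]
3. ∠DXG = 80°  [cyclic XGQD, opposite ∠X+∠Q]

∠DXG = 80°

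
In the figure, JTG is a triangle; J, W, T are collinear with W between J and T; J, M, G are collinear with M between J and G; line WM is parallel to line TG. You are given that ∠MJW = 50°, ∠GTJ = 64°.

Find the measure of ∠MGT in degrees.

∠MGT = 66°

1. ∠GJT = 50°  [W on JT, M on JG]
2. ∠JGT = 66°  [△JTG]
3. ∠MGT = 66°  [M on ray GJ]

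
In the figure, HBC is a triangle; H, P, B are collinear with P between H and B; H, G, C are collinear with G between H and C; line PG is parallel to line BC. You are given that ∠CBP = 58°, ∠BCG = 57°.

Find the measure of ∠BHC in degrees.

1. ∠CBH = 58°  [P on ray BH]
2. ∠BCH = 57°  [G on ray CH]
3. ∠BHC = 65°  [△HBC]

∠BHC = 65°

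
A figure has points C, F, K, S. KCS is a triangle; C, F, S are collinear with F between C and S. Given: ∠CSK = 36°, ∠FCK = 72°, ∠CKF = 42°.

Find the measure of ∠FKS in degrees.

∠FKS = 30°

1. ∠FSK = 36°  [F on ray SC]
2. ∠CFK = 66°  [△KCF]
3. ∠KFS = 114°  [linear pair at F on CS]
4. ∠FKS = 30°  [△KFS]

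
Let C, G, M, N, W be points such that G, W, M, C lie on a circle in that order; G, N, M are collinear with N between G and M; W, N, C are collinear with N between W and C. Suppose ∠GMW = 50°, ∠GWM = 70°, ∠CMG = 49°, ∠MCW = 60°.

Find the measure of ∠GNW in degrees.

1. ∠MGW = 60°  [△GWM]
2. ∠CWG = 49°  [same arc GC]
3. ∠GNW = 71°  [△GNW]

∠GNW = 71°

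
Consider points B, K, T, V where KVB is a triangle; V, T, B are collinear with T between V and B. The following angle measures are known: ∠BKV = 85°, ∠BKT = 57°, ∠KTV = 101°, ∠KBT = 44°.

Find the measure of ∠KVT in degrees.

∠KVT = 51°

1. ∠KBV = 44°  [T on ray BV]
2. ∠BVK = 51°  [△KVB]
3. ∠KVT = 51°  [T on ray VB]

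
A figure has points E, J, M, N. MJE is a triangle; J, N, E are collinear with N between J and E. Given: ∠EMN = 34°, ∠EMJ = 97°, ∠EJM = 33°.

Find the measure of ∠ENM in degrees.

∠ENM = 96°

1. ∠JEM = 50°  [△MJE]
2. ∠MEN = 50°  [N on ray EJ]
3. ∠ENM = 96°  [△MNE]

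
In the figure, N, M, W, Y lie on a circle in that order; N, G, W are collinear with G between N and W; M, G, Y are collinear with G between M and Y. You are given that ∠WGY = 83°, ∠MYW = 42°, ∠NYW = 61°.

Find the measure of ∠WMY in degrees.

∠WMY = 64°

1. ∠NWY = 55°  [△WGY]
2. ∠WNY = 64°  [△NWY]
3. ∠WMY = 64°  [same arc WY]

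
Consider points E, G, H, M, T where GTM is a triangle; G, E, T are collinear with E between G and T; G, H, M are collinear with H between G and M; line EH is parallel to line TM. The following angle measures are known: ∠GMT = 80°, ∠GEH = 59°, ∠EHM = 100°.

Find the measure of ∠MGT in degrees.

1. ∠EHG = 80°  [EH∥TM, corresponding at H]
2. ∠EGH = 41°  [△GEH]
3. ∠MGT = 41°  [E on GT, H on GM]

∠MGT = 41°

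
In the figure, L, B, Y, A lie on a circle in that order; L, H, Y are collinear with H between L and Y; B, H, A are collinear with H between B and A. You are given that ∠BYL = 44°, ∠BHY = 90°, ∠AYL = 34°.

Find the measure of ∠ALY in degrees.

∠ALY = 46°

1. ∠BAL = 44°  [same arc LB]
2. ∠AHL = 90°  [vertical angles at H]
3. ∠ALY = 46°  [△LHA]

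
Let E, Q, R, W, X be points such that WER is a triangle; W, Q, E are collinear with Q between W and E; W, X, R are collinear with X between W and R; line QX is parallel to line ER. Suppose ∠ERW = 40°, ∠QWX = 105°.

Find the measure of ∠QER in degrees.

1. ∠QXW = 40°  [QX∥ER, corresponding at X]
2. ∠WQX = 35°  [△WQX]
3. ∠EQX = 145°  [linear pair at Q on WE]
4. ∠QER = 35°  [QX∥ER, co-interior at E–Q]

∠QER = 35°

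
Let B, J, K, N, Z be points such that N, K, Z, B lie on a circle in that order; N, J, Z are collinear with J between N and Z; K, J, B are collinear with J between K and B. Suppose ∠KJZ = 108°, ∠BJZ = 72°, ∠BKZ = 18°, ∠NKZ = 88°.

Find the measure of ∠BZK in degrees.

∠BZK = 124°

1. ∠KZN = 54°  [△KJZ]
2. ∠KNZ = 38°  [△NKZ]
3. ∠KBZ = 38°  [same arc KZ]
4. ∠BZK = 124°  [△KZB]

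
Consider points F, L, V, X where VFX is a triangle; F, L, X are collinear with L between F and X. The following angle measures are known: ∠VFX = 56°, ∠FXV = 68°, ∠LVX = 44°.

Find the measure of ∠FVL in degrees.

∠FVL = 12°

1. ∠LFV = 56°  [L on ray FX]
2. ∠LXV = 68°  [L on ray XF]
3. ∠VLX = 68°  [△VLX]
4. ∠FLV = 112°  [linear pair at L on FX]
5. ∠FVL = 12°  [△VFL]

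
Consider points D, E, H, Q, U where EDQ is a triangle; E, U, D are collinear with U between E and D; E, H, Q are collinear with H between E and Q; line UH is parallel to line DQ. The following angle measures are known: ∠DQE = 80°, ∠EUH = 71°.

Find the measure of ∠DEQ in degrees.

1. ∠EHU = 80°  [UH∥DQ, corresponding at H]
2. ∠HEU = 29°  [△EUH]
3. ∠DEQ = 29°  [U on ED, H on EQ]

∠DEQ = 29°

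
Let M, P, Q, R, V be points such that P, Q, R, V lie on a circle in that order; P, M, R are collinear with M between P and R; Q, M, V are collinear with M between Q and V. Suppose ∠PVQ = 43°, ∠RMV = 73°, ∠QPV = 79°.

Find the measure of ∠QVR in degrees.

∠QVR = 49°

1. ∠PQV = 58°  [△PQV]
2. ∠PRV = 58°  [same arc PV]
3. ∠QVR = 49°  [△RMV]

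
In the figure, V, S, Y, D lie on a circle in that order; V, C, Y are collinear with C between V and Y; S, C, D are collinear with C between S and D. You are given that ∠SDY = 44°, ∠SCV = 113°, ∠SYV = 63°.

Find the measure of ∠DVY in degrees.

1. ∠DCY = 113°  [vertical angles at C]
2. ∠SDV = 63°  [same arc VS]
3. ∠DCV = 67°  [linear pair at C on VY]
4. ∠DVY = 50°  [△VCD]

∠DVY = 50°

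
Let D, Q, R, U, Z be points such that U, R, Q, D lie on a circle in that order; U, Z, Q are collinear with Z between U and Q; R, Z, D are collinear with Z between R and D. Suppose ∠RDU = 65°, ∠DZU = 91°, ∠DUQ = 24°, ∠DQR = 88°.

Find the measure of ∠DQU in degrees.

1. ∠DZQ = 89°  [linear pair at Z on UQ]
2. ∠DRQ = 24°  [same arc QD]
3. ∠QDR = 68°  [△RQD]
4. ∠DQU = 23°  [△QZD]

∠DQU = 23°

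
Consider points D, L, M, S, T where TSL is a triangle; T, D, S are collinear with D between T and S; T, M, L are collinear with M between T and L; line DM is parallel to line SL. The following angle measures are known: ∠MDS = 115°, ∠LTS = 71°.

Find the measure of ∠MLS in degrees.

1. ∠MDT = 65°  [linear pair at D on TS]
2. ∠DTM = 71°  [D on TS, M on TL]
3. ∠DMT = 44°  [△TDM]
4. ∠DML = 136°  [linear pair at M on TL]
5. ∠MLS = 44°  [DM∥SL, co-interior at L–M]

∠MLS = 44°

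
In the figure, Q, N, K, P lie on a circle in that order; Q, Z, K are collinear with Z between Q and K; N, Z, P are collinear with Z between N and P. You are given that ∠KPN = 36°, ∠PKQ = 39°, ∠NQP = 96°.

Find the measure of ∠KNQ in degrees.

1. ∠KQN = 36°  [same arc NK]
2. ∠PNQ = 39°  [same arc QP]
3. ∠NPQ = 45°  [△QNP]
4. ∠NKQ = 45°  [same arc QN]
5. ∠KNQ = 99°  [△QNK]

∠KNQ = 99°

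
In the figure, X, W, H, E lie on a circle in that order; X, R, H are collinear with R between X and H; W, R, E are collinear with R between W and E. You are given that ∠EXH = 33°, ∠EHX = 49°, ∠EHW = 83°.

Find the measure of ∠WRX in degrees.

1. ∠EWH = 33°  [same arc HE]
2. ∠EWX = 49°  [same arc XE]
3. ∠HEW = 64°  [△WHE]
4. ∠HXW = 64°  [same arc WH]
5. ∠WRX = 67°  [△XRW]

∠WRX = 67°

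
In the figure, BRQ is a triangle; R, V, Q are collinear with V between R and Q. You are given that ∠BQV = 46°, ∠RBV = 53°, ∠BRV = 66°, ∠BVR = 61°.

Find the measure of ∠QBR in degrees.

1. ∠BQR = 46°  [V on ray QR]
2. ∠BRQ = 66°  [V on ray RQ]
3. ∠QBR = 68°  [△BRQ]

∠QBR = 68°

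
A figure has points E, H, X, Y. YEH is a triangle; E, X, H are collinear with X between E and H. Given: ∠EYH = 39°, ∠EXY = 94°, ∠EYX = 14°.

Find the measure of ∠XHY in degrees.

1. ∠XEY = 72°  [△YEX]
2. ∠HEY = 72°  [X on ray EH]
3. ∠EHY = 69°  [△YEH]
4. ∠XHY = 69°  [X on ray HE]

∠XHY = 69°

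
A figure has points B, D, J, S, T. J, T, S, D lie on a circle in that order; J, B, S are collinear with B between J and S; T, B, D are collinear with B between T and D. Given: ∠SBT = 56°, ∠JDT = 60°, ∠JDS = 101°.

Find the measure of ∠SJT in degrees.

1. ∠JST = 60°  [same arc JT]
2. ∠JTS = 79°  [cyclic JTSD, opposite ∠T+∠D]
3. ∠SJT = 41°  [△JTS]

∠SJT = 41°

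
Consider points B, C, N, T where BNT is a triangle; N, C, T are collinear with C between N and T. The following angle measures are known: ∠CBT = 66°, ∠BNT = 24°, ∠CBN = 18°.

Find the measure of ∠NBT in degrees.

∠NBT = 84°

1. ∠BNC = 24°  [C on ray NT]
2. ∠BCN = 138°  [△BNC]
3. ∠BCT = 42°  [linear pair at C on NT]
4. ∠BTC = 72°  [△BCT]
5. ∠BTN = 72°  [C on ray TN]
6. ∠NBT = 84°  [△BNT]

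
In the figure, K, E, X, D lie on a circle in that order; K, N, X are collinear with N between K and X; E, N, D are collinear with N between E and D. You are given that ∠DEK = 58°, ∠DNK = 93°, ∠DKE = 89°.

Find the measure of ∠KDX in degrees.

1. ∠DXK = 58°  [same arc KD]
2. ∠EDK = 33°  [△KED]
3. ∠DKX = 54°  [△KND]
4. ∠KDX = 68°  [△KXD]

∠KDX = 68°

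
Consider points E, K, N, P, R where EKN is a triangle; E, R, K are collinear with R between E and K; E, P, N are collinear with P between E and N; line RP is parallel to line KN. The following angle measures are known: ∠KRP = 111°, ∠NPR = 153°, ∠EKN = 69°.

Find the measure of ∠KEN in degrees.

1. ∠ERP = 69°  [linear pair at R on EK]
2. ∠EPR = 27°  [linear pair at P on EN]
3. ∠PER = 84°  [△ERP]
4. ∠KEN = 84°  [R on EK, P on EN]

∠KEN = 84°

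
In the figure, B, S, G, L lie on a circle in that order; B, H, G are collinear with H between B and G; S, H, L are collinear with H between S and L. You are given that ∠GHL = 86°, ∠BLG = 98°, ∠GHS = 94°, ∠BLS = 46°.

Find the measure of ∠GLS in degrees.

∠GLS = 52°

1. ∠BSG = 82°  [cyclic BSGL, opposite ∠S+∠L]
2. ∠BGS = 46°  [same arc BS]
3. ∠GBS = 52°  [△BSG]
4. ∠GLS = 52°  [same arc SG]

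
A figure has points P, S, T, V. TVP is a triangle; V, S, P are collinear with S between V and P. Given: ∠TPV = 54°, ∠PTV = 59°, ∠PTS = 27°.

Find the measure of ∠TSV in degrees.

1. ∠SPT = 54°  [S on ray PV]
2. ∠PST = 99°  [△TSP]
3. ∠TSV = 81°  [linear pair at S on VP]

∠TSV = 81°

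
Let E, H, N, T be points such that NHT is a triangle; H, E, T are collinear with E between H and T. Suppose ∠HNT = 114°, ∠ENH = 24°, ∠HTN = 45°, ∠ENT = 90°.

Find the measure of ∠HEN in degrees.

∠HEN = 135°

1. ∠ETN = 45°  [E on ray TH]
2. ∠NET = 45°  [△NET]
3. ∠HEN = 135°  [linear pair at E on HT]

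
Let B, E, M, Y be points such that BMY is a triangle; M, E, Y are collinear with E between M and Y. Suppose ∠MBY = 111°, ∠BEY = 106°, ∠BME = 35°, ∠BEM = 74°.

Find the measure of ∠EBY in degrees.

∠EBY = 40°

1. ∠BMY = 35°  [E on ray MY]
2. ∠BYM = 34°  [△BMY]
3. ∠BYE = 34°  [E on ray YM]
4. ∠EBY = 40°  [△BEY]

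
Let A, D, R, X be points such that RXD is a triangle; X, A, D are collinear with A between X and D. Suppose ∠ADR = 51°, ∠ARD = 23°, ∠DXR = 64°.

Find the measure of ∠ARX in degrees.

1. ∠DAR = 106°  [△RAD]
2. ∠AXR = 64°  [A on ray XD]
3. ∠RAX = 74°  [linear pair at A on XD]
4. ∠ARX = 42°  [△RXA]

∠ARX = 42°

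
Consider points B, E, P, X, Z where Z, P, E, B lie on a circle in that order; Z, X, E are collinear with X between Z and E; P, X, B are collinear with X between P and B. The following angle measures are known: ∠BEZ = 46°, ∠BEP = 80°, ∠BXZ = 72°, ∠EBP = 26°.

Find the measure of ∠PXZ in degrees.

1. ∠BPZ = 46°  [same arc ZB]
2. ∠EZP = 26°  [same arc PE]
3. ∠PXZ = 108°  [△ZXP]

∠PXZ = 108°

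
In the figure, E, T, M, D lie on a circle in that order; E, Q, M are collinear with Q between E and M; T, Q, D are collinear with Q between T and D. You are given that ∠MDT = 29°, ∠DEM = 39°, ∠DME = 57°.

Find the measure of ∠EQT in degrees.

1. ∠MET = 29°  [same arc TM]
2. ∠DTE = 57°  [same arc ED]
3. ∠EQT = 94°  [△EQT]

∠EQT = 94°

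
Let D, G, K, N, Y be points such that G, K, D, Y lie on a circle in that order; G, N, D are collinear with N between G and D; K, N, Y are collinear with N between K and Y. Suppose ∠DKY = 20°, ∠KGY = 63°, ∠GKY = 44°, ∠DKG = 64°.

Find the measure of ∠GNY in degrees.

∠GNY = 87°

1. ∠DGY = 20°  [same arc DY]
2. ∠GYK = 73°  [△GKY]
3. ∠GNY = 87°  [△GNY]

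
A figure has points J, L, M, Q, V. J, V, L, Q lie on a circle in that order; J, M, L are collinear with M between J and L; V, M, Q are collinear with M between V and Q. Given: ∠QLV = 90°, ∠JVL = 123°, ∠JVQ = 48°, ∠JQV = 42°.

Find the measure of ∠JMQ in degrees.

1. ∠JQL = 57°  [cyclic JVLQ, opposite ∠V+∠Q]
2. ∠JLQ = 48°  [same arc JQ]
3. ∠LJQ = 75°  [△JLQ]
4. ∠JMQ = 63°  [△JMQ]

∠JMQ = 63°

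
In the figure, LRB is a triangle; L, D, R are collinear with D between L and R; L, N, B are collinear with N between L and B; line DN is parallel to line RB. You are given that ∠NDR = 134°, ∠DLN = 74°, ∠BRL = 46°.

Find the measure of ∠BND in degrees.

1. ∠LDN = 46°  [linear pair at D on LR]
2. ∠DNL = 60°  [△LDN]
3. ∠BND = 120°  [linear pair at N on LB]

∠BND = 120°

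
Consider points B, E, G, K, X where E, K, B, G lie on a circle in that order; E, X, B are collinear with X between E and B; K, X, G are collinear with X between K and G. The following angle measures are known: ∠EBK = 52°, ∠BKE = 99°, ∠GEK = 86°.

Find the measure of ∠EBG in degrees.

∠EBG = 42°

1. ∠EGK = 52°  [same arc EK]
2. ∠EKG = 42°  [△EKG]
3. ∠EBG = 42°  [same arc EG]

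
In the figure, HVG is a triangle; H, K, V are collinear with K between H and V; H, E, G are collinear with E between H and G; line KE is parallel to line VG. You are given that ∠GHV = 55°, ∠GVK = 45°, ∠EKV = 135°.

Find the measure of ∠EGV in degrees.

1. ∠GVH = 45°  [K on ray VH]
2. ∠HGV = 80°  [△HVG]
3. ∠EGV = 80°  [E on ray GH]

∠EGV = 80°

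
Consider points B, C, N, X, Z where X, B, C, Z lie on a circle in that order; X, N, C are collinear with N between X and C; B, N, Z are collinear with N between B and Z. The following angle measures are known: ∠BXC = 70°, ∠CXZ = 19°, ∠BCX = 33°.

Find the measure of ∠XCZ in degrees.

∠XCZ = 58°

1. ∠CBX = 77°  [△XBC]
2. ∠CZX = 103°  [cyclic XBCZ, opposite ∠B+∠Z]
3. ∠XCZ = 58°  [△XCZ]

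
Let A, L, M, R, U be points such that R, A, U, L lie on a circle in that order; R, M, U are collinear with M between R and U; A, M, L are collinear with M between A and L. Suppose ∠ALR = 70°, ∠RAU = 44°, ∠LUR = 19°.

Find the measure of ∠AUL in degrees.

1. ∠AUR = 70°  [same arc RA]
2. ∠RLU = 136°  [cyclic RAUL, opposite ∠A+∠L]
3. ∠ARU = 66°  [△RAU]
4. ∠LRU = 25°  [△RUL]
5. ∠ALU = 66°  [same arc AU]
6. ∠LAU = 25°  [same arc UL]
7. ∠AUL = 89°  [△AUL]

∠AUL = 89°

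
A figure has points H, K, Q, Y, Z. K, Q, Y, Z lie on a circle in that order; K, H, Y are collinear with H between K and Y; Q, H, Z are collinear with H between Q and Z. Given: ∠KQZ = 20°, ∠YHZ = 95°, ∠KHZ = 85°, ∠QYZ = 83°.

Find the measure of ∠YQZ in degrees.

∠YQZ = 32°

1. ∠KYZ = 20°  [same arc KZ]
2. ∠QZY = 65°  [△YHZ]
3. ∠YQZ = 32°  [△QYZ]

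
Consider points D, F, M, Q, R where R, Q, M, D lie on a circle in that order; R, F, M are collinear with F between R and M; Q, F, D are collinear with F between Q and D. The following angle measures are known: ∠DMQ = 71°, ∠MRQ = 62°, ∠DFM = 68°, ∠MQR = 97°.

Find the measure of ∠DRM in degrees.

∠DRM = 47°

1. ∠QMR = 21°  [△RQM]
2. ∠DFR = 112°  [linear pair at F on RM]
3. ∠QDR = 21°  [same arc RQ]
4. ∠DRM = 47°  [△RFD]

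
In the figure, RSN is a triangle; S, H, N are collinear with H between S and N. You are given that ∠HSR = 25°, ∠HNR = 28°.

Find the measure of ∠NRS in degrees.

∠NRS = 127°

1. ∠NSR = 25°  [H on ray SN]
2. ∠RNS = 28°  [H on ray NS]
3. ∠NRS = 127°  [△RSN]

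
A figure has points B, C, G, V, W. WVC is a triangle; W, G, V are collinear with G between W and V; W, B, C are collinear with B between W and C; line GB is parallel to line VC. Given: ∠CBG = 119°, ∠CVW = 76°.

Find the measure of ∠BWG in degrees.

∠BWG = 43°

1. ∠GBW = 61°  [linear pair at B on WC]
2. ∠BGW = 76°  [GB∥VC, corresponding at G]
3. ∠BWG = 43°  [△WGB]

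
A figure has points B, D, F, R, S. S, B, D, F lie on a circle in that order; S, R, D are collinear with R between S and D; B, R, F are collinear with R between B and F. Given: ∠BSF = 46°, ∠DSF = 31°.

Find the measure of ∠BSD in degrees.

1. ∠BDF = 134°  [cyclic SBDF, opposite ∠S+∠D]
2. ∠DBF = 31°  [same arc DF]
3. ∠BFD = 15°  [△BDF]
4. ∠BSD = 15°  [same arc BD]

∠BSD = 15°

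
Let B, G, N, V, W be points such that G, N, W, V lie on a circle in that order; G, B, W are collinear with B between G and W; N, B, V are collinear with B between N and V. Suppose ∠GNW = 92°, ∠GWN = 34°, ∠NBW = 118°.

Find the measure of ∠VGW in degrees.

∠VGW = 28°

1. ∠GVN = 34°  [same arc GN]
2. ∠GBV = 118°  [vertical angles at B]
3. ∠VGW = 28°  [△GBV]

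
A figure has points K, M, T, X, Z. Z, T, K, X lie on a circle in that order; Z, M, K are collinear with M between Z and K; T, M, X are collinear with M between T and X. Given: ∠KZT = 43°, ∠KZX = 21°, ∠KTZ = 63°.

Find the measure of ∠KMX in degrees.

1. ∠KXT = 43°  [same arc TK]
2. ∠KXZ = 117°  [cyclic ZTKX, opposite ∠T+∠X]
3. ∠XKZ = 42°  [△ZKX]
4. ∠KMX = 95°  [△KMX]

∠KMX = 95°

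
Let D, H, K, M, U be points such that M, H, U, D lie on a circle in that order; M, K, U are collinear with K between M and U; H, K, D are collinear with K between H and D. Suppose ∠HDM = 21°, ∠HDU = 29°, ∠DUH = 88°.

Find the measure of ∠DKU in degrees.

1. ∠HUM = 21°  [same arc MH]
2. ∠DHU = 63°  [△HUD]
3. ∠HKU = 96°  [△HKU]
4. ∠DKM = 96°  [vertical angles at K]
5. ∠DKU = 84°  [linear pair at K on MU]

∠DKU = 84°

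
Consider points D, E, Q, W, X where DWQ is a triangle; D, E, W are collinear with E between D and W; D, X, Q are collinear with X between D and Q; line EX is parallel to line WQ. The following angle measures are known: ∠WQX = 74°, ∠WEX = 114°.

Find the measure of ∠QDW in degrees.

∠QDW = 40°

1. ∠DQW = 74°  [X on ray QD]
2. ∠DEX = 66°  [linear pair at E on DW]
3. ∠DXE = 74°  [EX∥WQ, corresponding at X]
4. ∠EDX = 40°  [△DEX]
5. ∠QDW = 40°  [E on DW, X on DQ]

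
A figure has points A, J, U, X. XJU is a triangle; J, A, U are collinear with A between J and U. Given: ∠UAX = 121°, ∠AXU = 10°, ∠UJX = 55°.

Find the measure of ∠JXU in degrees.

1. ∠AUX = 49°  [△XAU]
2. ∠JUX = 49°  [A on ray UJ]
3. ∠JXU = 76°  [△XJU]

∠JXU = 76°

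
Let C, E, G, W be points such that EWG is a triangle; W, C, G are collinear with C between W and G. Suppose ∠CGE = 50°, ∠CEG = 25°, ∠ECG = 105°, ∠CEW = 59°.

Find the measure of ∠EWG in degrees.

1. ∠ECW = 75°  [linear pair at C on WG]
2. ∠CWE = 46°  [△EWC]
3. ∠EWG = 46°  [C on ray WG]

∠EWG = 46°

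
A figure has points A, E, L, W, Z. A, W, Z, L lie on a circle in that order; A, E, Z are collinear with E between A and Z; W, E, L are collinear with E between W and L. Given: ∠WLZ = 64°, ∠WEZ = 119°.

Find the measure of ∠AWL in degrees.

∠AWL = 55°

1. ∠WAZ = 64°  [same arc WZ]
2. ∠AEW = 61°  [linear pair at E on AZ]
3. ∠AWL = 55°  [△AEW]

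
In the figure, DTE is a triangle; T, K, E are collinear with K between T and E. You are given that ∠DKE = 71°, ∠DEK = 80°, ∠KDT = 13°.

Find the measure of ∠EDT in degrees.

∠EDT = 42°

1. ∠DKT = 109°  [linear pair at K on TE]
2. ∠DET = 80°  [K on ray ET]
3. ∠DTK = 58°  [△DTK]
4. ∠DTE = 58°  [K on ray TE]
5. ∠EDT = 42°  [△DTE]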